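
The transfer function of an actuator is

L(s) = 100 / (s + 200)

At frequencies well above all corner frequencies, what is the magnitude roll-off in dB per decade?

-20 dB/decade

Each pole contributes −20 dB/decade at high frequency; each zero contributes +20 dB/decade.
Net: 0 zero(s) − 1 pole(s) → -20 dB/decade.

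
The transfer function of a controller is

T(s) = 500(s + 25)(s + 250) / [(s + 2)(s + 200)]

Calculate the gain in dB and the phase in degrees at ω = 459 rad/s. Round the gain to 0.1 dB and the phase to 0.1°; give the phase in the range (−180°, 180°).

54.4 dB, -7.9°

At s = jω = j459:
zero (s+25): 25 + j459 → |·| = √(25²+459²) = √211306 ≈ 459.68, ∠ = arctan(459/25) ≈ 86.88°
zero (s+250): 250 + j459 → |·| = √(250²+459²) = √273181 ≈ 522.67, ∠ = arctan(459/250) ≈ 61.42°
pole (s+2): 2 + j459 → |·| = √(2²+459²) = √210685 ≈ 459, ∠ = arctan(459/2) ≈ 89.75°
pole (s+200): 200 + j459 → |·| = √(200²+459²) = √250681 ≈ 500.68, ∠ = arctan(459/200) ≈ 66.46°
|T| = 500 · 2.4026e+05 / 2.2981e+05 ≈ 522.74
Gain = 20 log₁₀(522.74) ≈ 54.37 dB
∠T = 148.30° − 156.21° = -7.91°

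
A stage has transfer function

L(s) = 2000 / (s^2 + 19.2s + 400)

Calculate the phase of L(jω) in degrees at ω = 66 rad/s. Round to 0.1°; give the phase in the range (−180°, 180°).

At s = jω = j66:
quadratic: (j66)² + 19.2·j66 + 400 = -3956 + j1267.2 → |·| ≈ 4154, ∠ ≈ 162.24°
∠L = 0.00° − 162.24° = -162.24°

-162.2°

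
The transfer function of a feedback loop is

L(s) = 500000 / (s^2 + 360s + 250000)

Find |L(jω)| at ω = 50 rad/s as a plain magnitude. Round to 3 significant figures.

At s = jω = j50:
quadratic: (j50)² + 360·j50 + 250000 = 247500 + j18000 → |·| ≈ 2.4815e+05, ∠ ≈ 4.16°
|L| = 500000 / 2.4815e+05 ≈ 2.0149

2.01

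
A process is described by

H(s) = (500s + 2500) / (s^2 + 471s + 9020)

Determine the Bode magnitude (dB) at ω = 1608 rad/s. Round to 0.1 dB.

Substitute s = j1608:
Numerator: 500(j1608) + 2500 = 2500 + j804000
Denominator: (j1608)^2 + 471(j1608) + 9020 = -2576644 + j757368
|N| = √(2500² + 804000²) ≈ 8.04e+05, ∠N ≈ 89.82°
|D| = √(2576644² + 757368²) ≈ 2.6856e+06, ∠D ≈ 163.62°
|H| = 8.04e+05 / 2.6856e+06 ≈ 0.29937
Gain = 20 log₁₀(0.29937) ≈ -10.48 dB

-10.5 dB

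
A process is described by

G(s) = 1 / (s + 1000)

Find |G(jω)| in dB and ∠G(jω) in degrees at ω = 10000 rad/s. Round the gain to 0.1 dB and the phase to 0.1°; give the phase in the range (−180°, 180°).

-80.0 dB, -84.3°

At s = jω = j10000:
pole (s+1000): 1000 + j10000 → |·| = √(1000²+10000²) = √101000000 ≈ 10050, ∠ = arctan(10000/1000) ≈ 84.29°
|G| = 1 / 10050 ≈ 9.9502e-05
Gain = 20 log₁₀(9.9502e-05) ≈ -80.04 dB
∠G = 0.00° − 84.29° = -84.29°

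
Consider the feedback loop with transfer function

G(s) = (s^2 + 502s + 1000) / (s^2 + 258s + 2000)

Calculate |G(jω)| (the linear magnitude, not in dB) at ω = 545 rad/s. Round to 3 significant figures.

Substitute s = j545:
Numerator: (j545)^2 + 502(j545) + 1000 = -296025 + j273590
Denominator: (j545)^2 + 258(j545) + 2000 = -295025 + j140610
|N| = √(296025² + 273590²) ≈ 4.0309e+05, ∠N ≈ 137.26°
|D| = √(295025² + 140610²) ≈ 3.2682e+05, ∠D ≈ 154.52°
|G| = 4.0309e+05 / 3.2682e+05 ≈ 1.2334

1.23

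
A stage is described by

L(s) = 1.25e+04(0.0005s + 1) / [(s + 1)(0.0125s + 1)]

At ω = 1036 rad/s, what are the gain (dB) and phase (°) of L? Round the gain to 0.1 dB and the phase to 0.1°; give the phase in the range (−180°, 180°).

0.4 dB, -148.1°

At ω = 1036 rad/s:
zero (1 + j1036·0.0005) = 1 + j0.518 → |·| ≈ 1.1262, ∠ ≈ 27.38°
pole (1 + j1036·1) = 1 + j1036 → |·| ≈ 1036, ∠ ≈ 89.94°
pole (1 + j1036·0.0125) = 1 + j12.95 → |·| ≈ 12.989, ∠ ≈ 85.58°
|L| = 1.25e+04 · 1.1262 / (1036 · 12.989) ≈ 1.0461
Gain = 20 log₁₀(1.0461) ≈ 0.39 dB
∠L = (27.38°) − (89.94° + 85.58°) = -148.14°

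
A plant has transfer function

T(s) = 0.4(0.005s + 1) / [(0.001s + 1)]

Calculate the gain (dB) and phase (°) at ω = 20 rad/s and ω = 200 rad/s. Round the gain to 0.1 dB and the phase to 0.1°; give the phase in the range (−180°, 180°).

At ω = 20 rad/s:
zero (1 + j20·0.005) = 1 + j0.1 → |·| ≈ 1.005, ∠ ≈ 5.71°
pole (1 + j20·0.001) = 1 + j0.02 → |·| ≈ 1.0002, ∠ ≈ 1.15°
|T| = 0.4 · 1.005 / (1.0002) ≈ 0.40192
Gain = 20 log₁₀(0.40192) ≈ -7.92 dB
∠T = (5.71°) − (1.15°) = 4.56°

At ω = 200 rad/s:
zero (1 + j200·0.005) = 1 + j1 → |·| ≈ 1.4142, ∠ ≈ 45.00°
pole (1 + j200·0.001) = 1 + j0.2 → |·| ≈ 1.0198, ∠ ≈ 11.31°
|T| = 0.4 · 1.4142 / (1.0198) ≈ 0.5547
Gain = 20 log₁₀(0.5547) ≈ -5.12 dB
∠T = (45.00°) − (11.31°) = 33.69°

ω = 20: -7.9 dB, 4.6°; ω = 200: -5.1 dB, 33.7°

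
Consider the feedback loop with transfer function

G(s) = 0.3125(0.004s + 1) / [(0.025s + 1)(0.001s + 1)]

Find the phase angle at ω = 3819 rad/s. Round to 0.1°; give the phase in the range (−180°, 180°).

At ω = 3819 rad/s:
zero (1 + j3819·0.004) = 1 + j15.276 → |·| ≈ 15.309, ∠ ≈ 86.25°
pole (1 + j3819·0.025) = 1 + j95.475 → |·| ≈ 95.48, ∠ ≈ 89.40°
pole (1 + j3819·0.001) = 1 + j3.819 → |·| ≈ 3.9478, ∠ ≈ 75.33°
∠G = (86.25°) − (89.40° + 75.33°) = -78.48°

-78.5°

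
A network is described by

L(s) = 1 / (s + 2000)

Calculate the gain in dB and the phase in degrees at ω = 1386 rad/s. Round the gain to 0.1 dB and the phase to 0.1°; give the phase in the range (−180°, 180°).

-67.7 dB, -34.7°

At s = jω = j1386:
pole (s+2000): 2000 + j1386 → |·| = √(2000²+1386²) = √5920996 ≈ 2433.3, ∠ = arctan(1386/2000) ≈ 34.72°
|L| = 1 / 2433.3 ≈ 0.00041096
Gain = 20 log₁₀(0.00041096) ≈ -67.72 dB
∠L = 0.00° − 34.72° = -34.72°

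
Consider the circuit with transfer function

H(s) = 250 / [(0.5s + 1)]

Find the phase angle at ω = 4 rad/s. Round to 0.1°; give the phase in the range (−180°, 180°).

At ω = 4 rad/s:
pole (1 + j4·0.5) = 1 + j2 → |·| ≈ 2.2361, ∠ ≈ 63.43°
∠H = (0°) − (63.43°) = -63.43°

-63.4°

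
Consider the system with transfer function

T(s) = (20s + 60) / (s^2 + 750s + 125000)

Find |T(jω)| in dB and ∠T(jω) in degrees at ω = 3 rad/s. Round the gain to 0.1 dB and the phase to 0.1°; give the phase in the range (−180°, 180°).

-63.4 dB, 44.0°

Substitute s = j3:
Numerator: 20(j3) + 60 = 60 + j60
Denominator: (j3)^2 + 750(j3) + 125000 = 124991 + j2250
|N| = √(60² + 60²) ≈ 84.853, ∠N ≈ 45.00°
|D| = √(124991² + 2250²) ≈ 1.2501e+05, ∠D ≈ 1.03°
|T| = 84.853 / 1.2501e+05 ≈ 0.00067877
Gain = 20 log₁₀(0.00067877) ≈ -63.37 dB
∠T = 45.00° − 1.03° = 43.97°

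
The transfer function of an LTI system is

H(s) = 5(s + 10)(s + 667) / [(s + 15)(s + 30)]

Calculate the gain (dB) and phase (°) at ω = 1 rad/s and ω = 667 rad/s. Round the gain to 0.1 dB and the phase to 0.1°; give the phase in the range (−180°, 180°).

ω = 1: 37.4 dB, 0.1°; ω = 667: 17.0 dB, -42.0°

At s = jω = j1:
zero (s+10): 10 + j1 → |·| = √(10²+1²) = √101 ≈ 10.05, ∠ = arctan(1/10) ≈ 5.71°
zero (s+667): 667 + j1 → |·| = √(667²+1²) = √444890 ≈ 667, ∠ = arctan(1/667) ≈ 0.09°
pole (s+15): 15 + j1 → |·| = √(15²+1²) = √226 ≈ 15.033, ∠ = arctan(1/15) ≈ 3.81°
pole (s+30): 30 + j1 → |·| = √(30²+1²) = √901 ≈ 30.017, ∠ = arctan(1/30) ≈ 1.91°
|H| = 5 · 6703.4 / 451.25 ≈ 74.276
Gain = 20 log₁₀(74.276) ≈ 37.42 dB
∠H = 5.80° − 5.72° = 0.08°

At s = jω = j667:
zero (s+10): 10 + j667 → |·| = √(10²+667²) = √444989 ≈ 667.07, ∠ = arctan(667/10) ≈ 89.14°
zero (s+667): 667 + j667 → |·| = √(667²+667²) = √889778 ≈ 943.28, ∠ = arctan(667/667) ≈ 45.00°
pole (s+15): 15 + j667 → |·| = √(15²+667²) = √445114 ≈ 667.17, ∠ = arctan(667/15) ≈ 88.71°
pole (s+30): 30 + j667 → |·| = √(30²+667²) = √445789 ≈ 667.67, ∠ = arctan(667/30) ≈ 87.42°
|H| = 5 · 6.2923e+05 / 4.4545e+05 ≈ 7.0629
Gain = 20 log₁₀(7.0629) ≈ 16.98 dB
∠H = 134.14° − 176.13° = -41.99°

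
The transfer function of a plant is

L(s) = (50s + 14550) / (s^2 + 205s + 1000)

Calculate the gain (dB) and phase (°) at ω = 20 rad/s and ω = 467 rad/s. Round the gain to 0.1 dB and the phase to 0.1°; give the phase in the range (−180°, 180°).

Substitute s = j20:
Numerator: 50(j20) + 14550 = 14550 + j1000
Denominator: (j20)^2 + 205(j20) + 1000 = 600 + j4100
|N| = √(14550² + 1000²) ≈ 14584, ∠N ≈ 3.93°
|D| = √(600² + 4100²) ≈ 4143.7, ∠D ≈ 81.67°
|L| = 14584 / 4143.7 ≈ 3.5196
Gain = 20 log₁₀(3.5196) ≈ 10.93 dB
∠L = 3.93° − 81.67° = -77.74°

Substitute s = j467:
Numerator: 50(j467) + 14550 = 14550 + j23350
Denominator: (j467)^2 + 205(j467) + 1000 = -217089 + j95735
|N| = √(14550² + 23350²) ≈ 27512, ∠N ≈ 58.07°
|D| = √(217089² + 95735²) ≈ 2.3726e+05, ∠D ≈ 156.20°
|L| = 27512 / 2.3726e+05 ≈ 0.11596
Gain = 20 log₁₀(0.11596) ≈ -18.71 dB
∠L = 58.07° − 156.20° = -98.13°

ω = 20: 10.9 dB, -77.7°; ω = 467: -18.7 dB, -98.1°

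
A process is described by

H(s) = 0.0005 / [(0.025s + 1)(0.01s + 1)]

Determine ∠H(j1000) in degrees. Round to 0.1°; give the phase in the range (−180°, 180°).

At ω = 1000 rad/s:
pole (1 + j1000·0.025) = 1 + j25 → |·| ≈ 25.02, ∠ ≈ 87.71°
pole (1 + j1000·0.01) = 1 + j10 → |·| ≈ 10.05, ∠ ≈ 84.29°
∠H = (0°) − (87.71° + 84.29°) = -172.00°

-172.0°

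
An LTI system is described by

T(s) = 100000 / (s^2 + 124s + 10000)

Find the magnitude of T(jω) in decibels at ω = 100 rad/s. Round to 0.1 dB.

18.1 dB

At s = jω = j100:
quadratic: (j100)² + 124·j100 + 10000 = 0 + j12400 → |·| ≈ 12400, ∠ ≈ 90.00°
|T| = 100000 / 12400 ≈ 8.0645
Gain = 20 log₁₀(8.0645) ≈ 18.13 dB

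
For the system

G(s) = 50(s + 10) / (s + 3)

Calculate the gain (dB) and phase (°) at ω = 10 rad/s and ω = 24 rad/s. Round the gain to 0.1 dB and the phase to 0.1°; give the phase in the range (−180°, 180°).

ω = 10: 36.6 dB, -28.3°; ω = 24: 34.6 dB, -15.5°

At s = jω = j10:
zero (s+10): 10 + j10 → |·| = √(10²+10²) = √200 ≈ 14.142, ∠ = arctan(10/10) ≈ 45.00°
pole (s+3): 3 + j10 → |·| = √(3²+10²) = √109 ≈ 10.44, ∠ = arctan(10/3) ≈ 73.30°
|G| = 50 · 14.142 / 10.44 ≈ 67.73
Gain = 20 log₁₀(67.73) ≈ 36.62 dB
∠G = 45.00° − 73.30° = -28.30°

At s = jω = j24:
zero (s+10): 10 + j24 → |·| = √(10²+24²) = √676 ≈ 26, ∠ = arctan(24/10) ≈ 67.38°
pole (s+3): 3 + j24 → |·| = √(3²+24²) = √585 ≈ 24.187, ∠ = arctan(24/3) ≈ 82.87°
|G| = 50 · 26 / 24.187 ≈ 53.748
Gain = 20 log₁₀(53.748) ≈ 34.61 dB
∠G = 67.38° − 82.87° = -15.49°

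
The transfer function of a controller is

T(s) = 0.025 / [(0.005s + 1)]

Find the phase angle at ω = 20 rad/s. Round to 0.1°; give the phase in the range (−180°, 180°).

At ω = 20 rad/s:
pole (1 + j20·0.005) = 1 + j0.1 → |·| ≈ 1.005, ∠ ≈ 5.71°
∠T = (0°) − (5.71°) = -5.71°

-5.7°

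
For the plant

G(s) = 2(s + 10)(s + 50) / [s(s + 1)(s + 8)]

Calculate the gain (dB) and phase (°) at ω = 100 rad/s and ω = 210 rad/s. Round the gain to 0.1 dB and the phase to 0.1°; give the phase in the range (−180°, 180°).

ω = 100: -33.0 dB, -117.1°; ω = 210: -40.2 dB, -103.7°

At s = jω = j100:
zero (s+10): 10 + j100 → |·| = √(10²+100²) = √10100 ≈ 100.5, ∠ = arctan(100/10) ≈ 84.29°
zero (s+50): 50 + j100 → |·| = √(50²+100²) = √12500 ≈ 111.8, ∠ = arctan(100/50) ≈ 63.43°
pole (s+1): 1 + j100 → |·| = √(1²+100²) = √10001 ≈ 100, ∠ = arctan(100/1) ≈ 89.43°
pole (s+8): 8 + j100 → |·| = √(8²+100²) = √10064 ≈ 100.32, ∠ = arctan(100/8) ≈ 85.43°
pole at origin: |s| = 100, ∠ = 90.00° (in denominator)
|G| = 2 · 11236 / 1.0032e+06 ≈ 0.0224
Gain = 20 log₁₀(0.0224) ≈ -33.00 dB
∠G = 147.72° − 264.86° = -117.14°

At s = jω = j210:
zero (s+10): 10 + j210 → |·| = √(10²+210²) = √44200 ≈ 210.24, ∠ = arctan(210/10) ≈ 87.27°
zero (s+50): 50 + j210 → |·| = √(50²+210²) = √46600 ≈ 215.87, ∠ = arctan(210/50) ≈ 76.61°
pole (s+1): 1 + j210 → |·| = √(1²+210²) = √44101 ≈ 210, ∠ = arctan(210/1) ≈ 89.73°
pole (s+8): 8 + j210 → |·| = √(8²+210²) = √44164 ≈ 210.15, ∠ = arctan(210/8) ≈ 87.82°
pole at origin: |s| = 210, ∠ = 90.00° (in denominator)
|G| = 2 · 45385 / 9.2676e+06 ≈ 0.0097943
Gain = 20 log₁₀(0.0097943) ≈ -40.18 dB
∠G = 163.88° − 267.55° = -103.67°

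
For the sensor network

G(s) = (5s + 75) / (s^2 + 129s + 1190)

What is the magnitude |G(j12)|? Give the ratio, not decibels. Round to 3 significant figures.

0.0514

Substitute s = j12:
Numerator: 5(j12) + 75 = 75 + j60
Denominator: (j12)^2 + 129(j12) + 1190 = 1046 + j1548
|N| = √(75² + 60²) ≈ 96.047, ∠N ≈ 38.66°
|D| = √(1046² + 1548²) ≈ 1868.3, ∠D ≈ 55.95°
|G| = 96.047 / 1868.3 ≈ 0.051409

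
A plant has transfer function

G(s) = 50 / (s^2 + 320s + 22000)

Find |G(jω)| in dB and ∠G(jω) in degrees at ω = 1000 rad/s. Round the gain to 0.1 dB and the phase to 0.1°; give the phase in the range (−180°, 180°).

-86.3 dB, -161.9°

Substitute s = j1000:
Numerator: 50 = 50 + j0
Denominator: (j1000)^2 + 320(j1000) + 22000 = -978000 + j320000
|N| = √(50² + 0²) ≈ 50, ∠N ≈ 0.00°
|D| = √(978000² + 320000²) ≈ 1.029e+06, ∠D ≈ 161.88°
|G| = 50 / 1.029e+06 ≈ 4.8591e-05
Gain = 20 log₁₀(4.8591e-05) ≈ -86.27 dB
∠G = 0.00° − 161.88° = -161.88°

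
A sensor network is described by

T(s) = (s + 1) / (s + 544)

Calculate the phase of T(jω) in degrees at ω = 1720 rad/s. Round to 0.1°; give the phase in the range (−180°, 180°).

17.5°

Substitute s = j1720:
Numerator: (j1720) + 1 = 1 + j1720
Denominator: (j1720) + 544 = 544 + j1720
|N| = √(1² + 1720²) ≈ 1720, ∠N ≈ 89.97°
|D| = √(544² + 1720²) ≈ 1804, ∠D ≈ 72.45°
∠T = 89.97° − 72.45° = 17.52°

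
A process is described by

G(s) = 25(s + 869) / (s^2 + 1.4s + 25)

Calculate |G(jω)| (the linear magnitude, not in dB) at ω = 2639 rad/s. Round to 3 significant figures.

0.00997

At s = jω = j2639:
zero (s+869): 869 + j2639 → |·| = √(869²+2639²) = √7719482 ≈ 2778.4, ∠ = arctan(2639/869) ≈ 71.77°
quadratic: (j2639)² + 1.4·j2639 + 25 = -6964296 + j3694.6 → |·| ≈ 6.9643e+06, ∠ ≈ 179.97°
|G| = 25 · 2778.4 / 6.9643e+06 ≈ 0.0099737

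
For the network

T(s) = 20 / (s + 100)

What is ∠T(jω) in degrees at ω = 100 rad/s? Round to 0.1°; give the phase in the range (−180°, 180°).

At s = jω = j100:
pole (s+100): 100 + j100 → |·| = √(100²+100²) = √20000 ≈ 141.42, ∠ = arctan(100/100) ≈ 45.00°
∠T = 0.00° − 45.00° = -45.00°

-45.0°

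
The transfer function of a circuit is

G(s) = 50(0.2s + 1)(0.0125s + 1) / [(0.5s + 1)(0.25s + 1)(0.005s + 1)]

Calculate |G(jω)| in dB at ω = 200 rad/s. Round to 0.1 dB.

-2.4 dB

At ω = 200 rad/s:
zero (1 + j200·0.2) = 1 + j40 → |·| ≈ 40.012, ∠ ≈ 88.57°
zero (1 + j200·0.0125) = 1 + j2.5 → |·| ≈ 2.6926, ∠ ≈ 68.20°
pole (1 + j200·0.5) = 1 + j100 → |·| ≈ 100, ∠ ≈ 89.43°
pole (1 + j200·0.25) = 1 + j50 → |·| ≈ 50.01, ∠ ≈ 88.85°
pole (1 + j200·0.005) = 1 + j1 → |·| ≈ 1.4142, ∠ ≈ 45.00°
|G| = 50 · 40.012 · 2.6926 / (100 · 50.01 · 1.4142) ≈ 0.76167
Gain = 20 log₁₀(0.76167) ≈ -2.36 dB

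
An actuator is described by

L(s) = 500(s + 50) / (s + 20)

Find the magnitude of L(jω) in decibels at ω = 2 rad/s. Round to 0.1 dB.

At s = jω = j2:
zero (s+50): 50 + j2 → |·| = √(50²+2²) = √2504 ≈ 50.04, ∠ = arctan(2/50) ≈ 2.29°
pole (s+20): 20 + j2 → |·| = √(20²+2²) = √404 ≈ 20.1, ∠ = arctan(2/20) ≈ 5.71°
|L| = 500 · 50.04 / 20.1 ≈ 1244.8
Gain = 20 log₁₀(1244.8) ≈ 61.90 dB

61.9 dB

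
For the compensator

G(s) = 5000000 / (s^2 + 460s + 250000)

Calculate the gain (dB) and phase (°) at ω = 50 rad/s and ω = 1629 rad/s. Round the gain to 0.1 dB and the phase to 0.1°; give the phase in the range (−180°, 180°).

At s = jω = j50:
quadratic: (j50)² + 460·j50 + 250000 = 247500 + j23000 → |·| ≈ 2.4857e+05, ∠ ≈ 5.31°
|G| = 5000000 / 2.4857e+05 ≈ 20.115
Gain = 20 log₁₀(20.115) ≈ 26.07 dB
∠G = 0.00° − 5.31° = -5.31°

At s = jω = j1629:
quadratic: (j1629)² + 460·j1629 + 250000 = -2403641 + j749340 → |·| ≈ 2.5177e+06, ∠ ≈ 162.69°
|G| = 5000000 / 2.5177e+06 ≈ 1.9859
Gain = 20 log₁₀(1.9859) ≈ 5.96 dB
∠G = 0.00° − 162.69° = -162.69°

ω = 50: 26.1 dB, -5.3°; ω = 1629: 6.0 dB, -162.7°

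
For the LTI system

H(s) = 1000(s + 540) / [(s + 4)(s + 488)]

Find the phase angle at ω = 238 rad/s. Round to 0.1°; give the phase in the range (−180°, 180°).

-91.3°

At s = jω = j238:
zero (s+540): 540 + j238 → |·| = √(540²+238²) = √348244 ≈ 590.12, ∠ = arctan(238/540) ≈ 23.79°
pole (s+4): 4 + j238 → |·| = √(4²+238²) = √56660 ≈ 238.03, ∠ = arctan(238/4) ≈ 89.04°
pole (s+488): 488 + j238 → |·| = √(488²+238²) = √294788 ≈ 542.94, ∠ = arctan(238/488) ≈ 26.00°
∠H = 23.79° − 115.04° = -91.25°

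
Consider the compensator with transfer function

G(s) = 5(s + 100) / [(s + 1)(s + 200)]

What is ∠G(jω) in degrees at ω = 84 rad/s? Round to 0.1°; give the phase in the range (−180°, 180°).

At s = jω = j84:
zero (s+100): 100 + j84 → |·| = √(100²+84²) = √17056 ≈ 130.6, ∠ = arctan(84/100) ≈ 40.03°
pole (s+1): 1 + j84 → |·| = √(1²+84²) = √7057 ≈ 84.006, ∠ = arctan(84/1) ≈ 89.32°
pole (s+200): 200 + j84 → |·| = √(200²+84²) = √47056 ≈ 216.92, ∠ = arctan(84/200) ≈ 22.78°
∠G = 40.03° − 112.10° = -72.07°

-72.1°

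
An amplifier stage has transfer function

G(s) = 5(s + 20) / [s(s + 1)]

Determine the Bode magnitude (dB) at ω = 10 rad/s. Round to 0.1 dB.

At s = jω = j10:
zero (s+20): 20 + j10 → |·| = √(20²+10²) = √500 ≈ 22.361, ∠ = arctan(10/20) ≈ 26.57°
pole (s+1): 1 + j10 → |·| = √(1²+10²) = √101 ≈ 10.05, ∠ = arctan(10/1) ≈ 84.29°
pole at origin: |s| = 10, ∠ = 90.00° (in denominator)
|G| = 5 · 22.361 / 100.5 ≈ 1.1125
Gain = 20 log₁₀(1.1125) ≈ 0.93 dB

0.9 dB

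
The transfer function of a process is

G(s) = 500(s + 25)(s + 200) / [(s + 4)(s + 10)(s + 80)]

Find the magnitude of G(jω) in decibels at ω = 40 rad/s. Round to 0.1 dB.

At s = jω = j40:
zero (s+25): 25 + j40 → |·| = √(25²+40²) = √2225 ≈ 47.17, ∠ = arctan(40/25) ≈ 57.99°
zero (s+200): 200 + j40 → |·| = √(200²+40²) = √41600 ≈ 203.96, ∠ = arctan(40/200) ≈ 11.31°
pole (s+4): 4 + j40 → |·| = √(4²+40²) = √1616 ≈ 40.2, ∠ = arctan(40/4) ≈ 84.29°
pole (s+10): 10 + j40 → |·| = √(10²+40²) = √1700 ≈ 41.231, ∠ = arctan(40/10) ≈ 75.96°
pole (s+80): 80 + j40 → |·| = √(80²+40²) = √8000 ≈ 89.443, ∠ = arctan(40/80) ≈ 26.57°
|G| = 500 · 9620.8 / 1.4825e+05 ≈ 32.448
Gain = 20 log₁₀(32.448) ≈ 30.22 dB

30.2 dB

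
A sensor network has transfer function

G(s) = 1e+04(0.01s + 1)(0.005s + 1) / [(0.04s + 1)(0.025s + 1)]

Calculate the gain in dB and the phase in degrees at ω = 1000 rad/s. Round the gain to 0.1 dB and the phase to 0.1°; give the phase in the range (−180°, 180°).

54.2 dB, -13.3°

At ω = 1000 rad/s:
zero (1 + j1000·0.01) = 1 + j10 → |·| ≈ 10.05, ∠ ≈ 84.29°
zero (1 + j1000·0.005) = 1 + j5 → |·| ≈ 5.099, ∠ ≈ 78.69°
pole (1 + j1000·0.04) = 1 + j40 → |·| ≈ 40.012, ∠ ≈ 88.57°
pole (1 + j1000·0.025) = 1 + j25 → |·| ≈ 25.02, ∠ ≈ 87.71°
|G| = 1e+04 · 10.05 · 5.099 / (40.012 · 25.02) ≈ 511.89
Gain = 20 log₁₀(511.89) ≈ 54.18 dB
∠G = (84.29° + 78.69°) − (88.57° + 87.71°) = -13.30°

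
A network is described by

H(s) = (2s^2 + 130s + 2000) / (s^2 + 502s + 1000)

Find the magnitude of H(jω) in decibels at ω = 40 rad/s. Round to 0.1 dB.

-11.5 dB

Substitute s = j40:
Numerator: 2(j40)^2 + 130(j40) + 2000 = -1200 + j5200
Denominator: (j40)^2 + 502(j40) + 1000 = -600 + j20080
|N| = √(1200² + 5200²) ≈ 5336.7, ∠N ≈ 102.99°
|D| = √(600² + 20080²) ≈ 20089, ∠D ≈ 91.71°
|H| = 5336.7 / 20089 ≈ 0.26565
Gain = 20 log₁₀(0.26565) ≈ -11.51 dB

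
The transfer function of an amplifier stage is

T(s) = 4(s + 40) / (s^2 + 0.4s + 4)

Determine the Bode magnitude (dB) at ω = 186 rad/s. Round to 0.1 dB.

-33.2 dB

At s = jω = j186:
zero (s+40): 40 + j186 → |·| = √(40²+186²) = √36196 ≈ 190.25, ∠ = arctan(186/40) ≈ 77.86°
quadratic: (j186)² + 0.4·j186 + 4 = -34592 + j74.4 → |·| ≈ 34592, ∠ ≈ 179.88°
|T| = 4 · 190.25 / 34592 ≈ 0.021999
Gain = 20 log₁₀(0.021999) ≈ -33.15 dB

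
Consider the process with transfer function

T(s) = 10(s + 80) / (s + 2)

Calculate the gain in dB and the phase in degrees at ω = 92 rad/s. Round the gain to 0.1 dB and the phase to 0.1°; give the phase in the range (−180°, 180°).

At s = jω = j92:
zero (s+80): 80 + j92 → |·| = √(80²+92²) = √14864 ≈ 121.92, ∠ = arctan(92/80) ≈ 48.99°
pole (s+2): 2 + j92 → |·| = √(2²+92²) = √8468 ≈ 92.022, ∠ = arctan(92/2) ≈ 88.75°
|T| = 10 · 121.92 / 92.022 ≈ 13.249
Gain = 20 log₁₀(13.249) ≈ 22.44 dB
∠T = 48.99° − 88.75° = -39.76°

22.4 dB, -39.8°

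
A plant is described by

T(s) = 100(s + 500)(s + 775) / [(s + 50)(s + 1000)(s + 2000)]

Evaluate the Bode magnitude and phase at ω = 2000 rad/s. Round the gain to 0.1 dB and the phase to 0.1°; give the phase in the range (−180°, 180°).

-29.1 dB, -52.2°

At s = jω = j2000:
zero (s+500): 500 + j2000 → |·| = √(500²+2000²) = √4250000 ≈ 2061.6, ∠ = arctan(2000/500) ≈ 75.96°
zero (s+775): 775 + j2000 → |·| = √(775²+2000²) = √4600625 ≈ 2144.9, ∠ = arctan(2000/775) ≈ 68.82°
pole (s+50): 50 + j2000 → |·| = √(50²+2000²) = √4002500 ≈ 2000.6, ∠ = arctan(2000/50) ≈ 88.57°
pole (s+1000): 1000 + j2000 → |·| = √(1000²+2000²) = √5000000 ≈ 2236.1, ∠ = arctan(2000/1000) ≈ 63.43°
pole (s+2000): 2000 + j2000 → |·| = √(2000²+2000²) = √8000000 ≈ 2828.4, ∠ = arctan(2000/2000) ≈ 45.00°
|T| = 100 · 4.4219e+06 / 1.2653e+10 ≈ 0.034947
Gain = 20 log₁₀(0.034947) ≈ -29.13 dB
∠T = 144.78° − 197.00° = -52.22°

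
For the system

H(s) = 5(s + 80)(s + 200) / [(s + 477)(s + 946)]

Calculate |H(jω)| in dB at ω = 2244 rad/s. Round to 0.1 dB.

13.1 dB

At s = jω = j2244:
zero (s+80): 80 + j2244 → |·| = √(80²+2244²) = √5041936 ≈ 2245.4, ∠ = arctan(2244/80) ≈ 87.96°
zero (s+200): 200 + j2244 → |·| = √(200²+2244²) = √5075536 ≈ 2252.9, ∠ = arctan(2244/200) ≈ 84.91°
pole (s+477): 477 + j2244 → |·| = √(477²+2244²) = √5263065 ≈ 2294.1, ∠ = arctan(2244/477) ≈ 78.00°
pole (s+946): 946 + j2244 → |·| = √(946²+2244²) = √5930452 ≈ 2435.3, ∠ = arctan(2244/946) ≈ 67.14°
|H| = 5 · 5.0587e+06 / 5.5868e+06 ≈ 4.5274
Gain = 20 log₁₀(4.5274) ≈ 13.12 dB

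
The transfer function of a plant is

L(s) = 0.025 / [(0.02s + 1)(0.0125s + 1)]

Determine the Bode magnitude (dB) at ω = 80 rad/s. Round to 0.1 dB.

At ω = 80 rad/s:
pole (1 + j80·0.02) = 1 + j1.6 → |·| ≈ 1.8868, ∠ ≈ 57.99°
pole (1 + j80·0.0125) = 1 + j1 → |·| ≈ 1.4142, ∠ ≈ 45.00°
|L| = 0.025 · 1 / (1.8868 · 1.4142) ≈ 0.0093692
Gain = 20 log₁₀(0.0093692) ≈ -40.57 dB

-40.6 dB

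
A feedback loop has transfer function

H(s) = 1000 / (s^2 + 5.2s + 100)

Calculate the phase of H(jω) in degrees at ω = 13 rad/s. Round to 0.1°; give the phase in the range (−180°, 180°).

-135.6°

At s = jω = j13:
quadratic: (j13)² + 5.2·j13 + 100 = -69 + j67.6 → |·| ≈ 96.596, ∠ ≈ 135.59°
∠H = 0.00° − 135.59° = -135.59°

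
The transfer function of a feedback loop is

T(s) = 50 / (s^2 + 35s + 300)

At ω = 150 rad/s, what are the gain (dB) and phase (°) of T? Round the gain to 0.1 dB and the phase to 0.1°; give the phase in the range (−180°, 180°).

-53.2 dB, -166.7°

Substitute s = j150:
Numerator: 50 = 50 + j0
Denominator: (j150)^2 + 35(j150) + 300 = -22200 + j5250
|N| = √(50² + 0²) ≈ 50, ∠N ≈ 0.00°
|D| = √(22200² + 5250²) ≈ 22812, ∠D ≈ 166.69°
|T| = 50 / 22812 ≈ 0.0021918
Gain = 20 log₁₀(0.0021918) ≈ -53.18 dB
∠T = 0.00° − 166.69° = -166.69°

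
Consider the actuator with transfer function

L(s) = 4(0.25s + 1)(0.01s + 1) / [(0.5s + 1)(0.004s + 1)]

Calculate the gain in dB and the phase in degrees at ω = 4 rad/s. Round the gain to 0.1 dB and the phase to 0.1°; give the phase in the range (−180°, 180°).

8.1 dB, -17.1°

At ω = 4 rad/s:
zero (1 + j4·0.25) = 1 + j1 → |·| ≈ 1.4142, ∠ ≈ 45.00°
zero (1 + j4·0.01) = 1 + j0.04 → |·| ≈ 1.0008, ∠ ≈ 2.29°
pole (1 + j4·0.5) = 1 + j2 → |·| ≈ 2.2361, ∠ ≈ 63.43°
pole (1 + j4·0.004) = 1 + j0.016 → |·| ≈ 1.0001, ∠ ≈ 0.92°
|L| = 4 · 1.4142 · 1.0008 / (2.2361 · 1.0001) ≈ 2.5315
Gain = 20 log₁₀(2.5315) ≈ 8.07 dB
∠L = (45.00° + 2.29°) − (63.43° + 0.92°) = -17.06°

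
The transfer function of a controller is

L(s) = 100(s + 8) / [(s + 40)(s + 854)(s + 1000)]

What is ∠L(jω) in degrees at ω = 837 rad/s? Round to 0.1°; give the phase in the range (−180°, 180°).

-82.2°

At s = jω = j837:
zero (s+8): 8 + j837 → |·| = √(8²+837²) = √700633 ≈ 837.04, ∠ = arctan(837/8) ≈ 89.45°
pole (s+40): 40 + j837 → |·| = √(40²+837²) = √702169 ≈ 837.96, ∠ = arctan(837/40) ≈ 87.26°
pole (s+854): 854 + j837 → |·| = √(854²+837²) = √1429885 ≈ 1195.8, ∠ = arctan(837/854) ≈ 44.42°
pole (s+1000): 1000 + j837 → |·| = √(1000²+837²) = √1700569 ≈ 1304.1, ∠ = arctan(837/1000) ≈ 39.93°
∠L = 89.45° − 171.61° = -82.16°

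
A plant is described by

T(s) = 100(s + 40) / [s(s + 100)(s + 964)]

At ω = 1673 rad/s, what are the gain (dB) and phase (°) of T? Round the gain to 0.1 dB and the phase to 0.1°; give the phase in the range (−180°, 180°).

-90.2 dB, -148.0°

At s = jω = j1673:
zero (s+40): 40 + j1673 → |·| = √(40²+1673²) = √2800529 ≈ 1673.5, ∠ = arctan(1673/40) ≈ 88.63°
pole (s+100): 100 + j1673 → |·| = √(100²+1673²) = √2808929 ≈ 1676, ∠ = arctan(1673/100) ≈ 86.58°
pole (s+964): 964 + j1673 → |·| = √(964²+1673²) = √3728225 ≈ 1930.9, ∠ = arctan(1673/964) ≈ 60.05°
pole at origin: |s| = 1673, ∠ = 90.00° (in denominator)
|T| = 100 · 1673.5 / 5.4141e+09 ≈ 3.091e-05
Gain = 20 log₁₀(3.091e-05) ≈ -90.20 dB
∠T = 88.63° − 236.63° = -148.00°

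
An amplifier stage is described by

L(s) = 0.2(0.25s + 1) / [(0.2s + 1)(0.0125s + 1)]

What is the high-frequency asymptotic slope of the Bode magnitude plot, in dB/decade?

Each pole contributes −20 dB/decade at high frequency; each zero contributes +20 dB/decade.
Net: 1 zero(s) − 2 pole(s) → -20 dB/decade.

-20 dB/decade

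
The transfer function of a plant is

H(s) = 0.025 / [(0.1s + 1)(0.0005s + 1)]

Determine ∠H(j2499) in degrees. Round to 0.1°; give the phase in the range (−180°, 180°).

At ω = 2499 rad/s:
pole (1 + j2499·0.1) = 1 + j249.9 → |·| ≈ 249.9, ∠ ≈ 89.77°
pole (1 + j2499·0.0005) = 1 + j1.2495 → |·| ≈ 1.6004, ∠ ≈ 51.33°
∠H = (0°) − (89.77° + 51.33°) = -141.10°

-141.1°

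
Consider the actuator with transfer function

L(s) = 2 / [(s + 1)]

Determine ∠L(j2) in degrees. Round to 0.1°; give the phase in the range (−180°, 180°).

-63.4°

At ω = 2 rad/s:
pole (1 + j2·1) = 1 + j2 → |·| ≈ 2.2361, ∠ ≈ 63.43°
∠L = (0°) − (63.43°) = -63.43°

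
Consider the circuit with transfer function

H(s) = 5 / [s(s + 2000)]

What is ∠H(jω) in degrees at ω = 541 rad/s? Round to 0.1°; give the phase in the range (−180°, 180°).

At s = jω = j541:
pole (s+2000): 2000 + j541 → |·| = √(2000²+541²) = √4292681 ≈ 2071.9, ∠ = arctan(541/2000) ≈ 15.14°
pole at origin: |s| = 541, ∠ = 90.00° (in denominator)
∠H = 0.00° − 105.14° = -105.14°

-105.1°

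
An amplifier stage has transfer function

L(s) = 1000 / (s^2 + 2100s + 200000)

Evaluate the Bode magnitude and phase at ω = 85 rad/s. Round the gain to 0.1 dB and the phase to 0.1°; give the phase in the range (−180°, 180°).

-48.4 dB, -42.8°

Substitute s = j85:
Numerator: 1000 = 1000 + j0
Denominator: (j85)^2 + 2100(j85) + 200000 = 192775 + j178500
|N| = √(1000² + 0²) ≈ 1000, ∠N ≈ 0.00°
|D| = √(192775² + 178500²) ≈ 2.6273e+05, ∠D ≈ 42.80°
|L| = 1000 / 2.6273e+05 ≈ 0.0038062
Gain = 20 log₁₀(0.0038062) ≈ -48.39 dB
∠L = 0.00° − 42.80° = -42.80°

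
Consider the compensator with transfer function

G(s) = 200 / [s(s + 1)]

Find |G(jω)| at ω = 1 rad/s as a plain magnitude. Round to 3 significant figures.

141

At s = jω = j1:
pole (s+1): 1 + j1 → |·| = √(1²+1²) = √2 ≈ 1.4142, ∠ = arctan(1/1) ≈ 45.00°
pole at origin: |s| = 1, ∠ = 90.00° (in denominator)
|G| = 200 / 1.4142 ≈ 141.42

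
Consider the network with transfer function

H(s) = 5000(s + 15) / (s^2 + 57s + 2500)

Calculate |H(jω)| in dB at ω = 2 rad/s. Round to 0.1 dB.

29.6 dB

At s = jω = j2:
zero (s+15): 15 + j2 → |·| = √(15²+2²) = √229 ≈ 15.133, ∠ = arctan(2/15) ≈ 7.59°
quadratic: (j2)² + 57·j2 + 2500 = 2496 + j114 → |·| ≈ 2498.6, ∠ ≈ 2.62°
|H| = 5000 · 15.133 / 2498.6 ≈ 30.283
Gain = 20 log₁₀(30.283) ≈ 29.62 dB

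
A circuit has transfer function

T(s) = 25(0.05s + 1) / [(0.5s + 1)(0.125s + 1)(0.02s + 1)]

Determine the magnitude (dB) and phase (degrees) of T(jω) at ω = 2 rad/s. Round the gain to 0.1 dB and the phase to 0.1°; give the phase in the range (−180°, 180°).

24.7 dB, -55.6°

At ω = 2 rad/s:
zero (1 + j2·0.05) = 1 + j0.1 → |·| ≈ 1.005, ∠ ≈ 5.71°
pole (1 + j2·0.5) = 1 + j1 → |·| ≈ 1.4142, ∠ ≈ 45.00°
pole (1 + j2·0.125) = 1 + j0.25 → |·| ≈ 1.0308, ∠ ≈ 14.04°
pole (1 + j2·0.02) = 1 + j0.04 → |·| ≈ 1.0008, ∠ ≈ 2.29°
|T| = 25 · 1.005 / (1.4142 · 1.0308 · 1.0008) ≈ 17.222
Gain = 20 log₁₀(17.222) ≈ 24.72 dB
∠T = (5.71°) − (45.00° + 14.04° + 2.29°) = -55.62°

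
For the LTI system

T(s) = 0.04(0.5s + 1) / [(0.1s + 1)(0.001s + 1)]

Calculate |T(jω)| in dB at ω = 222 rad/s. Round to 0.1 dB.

-14.2 dB

At ω = 222 rad/s:
zero (1 + j222·0.5) = 1 + j111 → |·| ≈ 111, ∠ ≈ 89.48°
pole (1 + j222·0.1) = 1 + j22.2 → |·| ≈ 22.223, ∠ ≈ 87.42°
pole (1 + j222·0.001) = 1 + j0.222 → |·| ≈ 1.0243, ∠ ≈ 12.52°
|T| = 0.04 · 111 / (22.223 · 1.0243) ≈ 0.19505
Gain = 20 log₁₀(0.19505) ≈ -14.20 dB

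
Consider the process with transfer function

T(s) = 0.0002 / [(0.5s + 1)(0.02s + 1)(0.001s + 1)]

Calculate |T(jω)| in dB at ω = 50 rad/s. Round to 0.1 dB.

At ω = 50 rad/s:
pole (1 + j50·0.5) = 1 + j25 → |·| ≈ 25.02, ∠ ≈ 87.71°
pole (1 + j50·0.02) = 1 + j1 → |·| ≈ 1.4142, ∠ ≈ 45.00°
pole (1 + j50·0.001) = 1 + j0.05 → |·| ≈ 1.0012, ∠ ≈ 2.86°
|T| = 0.0002 · 1 / (25.02 · 1.4142 · 1.0012) ≈ 5.6456e-06
Gain = 20 log₁₀(5.6456e-06) ≈ -104.97 dB

-105.0 dB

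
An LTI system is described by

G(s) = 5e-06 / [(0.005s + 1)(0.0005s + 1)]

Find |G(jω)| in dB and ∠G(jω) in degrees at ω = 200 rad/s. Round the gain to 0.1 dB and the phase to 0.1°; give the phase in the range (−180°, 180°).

-109.1 dB, -50.7°

At ω = 200 rad/s:
pole (1 + j200·0.005) = 1 + j1 → |·| ≈ 1.4142, ∠ ≈ 45.00°
pole (1 + j200·0.0005) = 1 + j0.1 → |·| ≈ 1.005, ∠ ≈ 5.71°
|G| = 5e-06 · 1 / (1.4142 · 1.005) ≈ 3.518e-06
Gain = 20 log₁₀(3.518e-06) ≈ -109.07 dB
∠G = (0°) − (45.00° + 5.71°) = -50.71°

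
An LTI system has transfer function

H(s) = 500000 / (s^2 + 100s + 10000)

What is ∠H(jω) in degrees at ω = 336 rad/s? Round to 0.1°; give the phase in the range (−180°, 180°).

-161.9°

At s = jω = j336:
quadratic: (j336)² + 100·j336 + 10000 = -102896 + j33600 → |·| ≈ 1.0824e+05, ∠ ≈ 161.92°
∠H = 0.00° − 161.92° = -161.92°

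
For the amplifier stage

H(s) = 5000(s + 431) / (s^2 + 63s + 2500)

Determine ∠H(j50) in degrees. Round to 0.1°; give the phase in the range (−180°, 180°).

At s = jω = j50:
zero (s+431): 431 + j50 → |·| = √(431²+50²) = √188261 ≈ 433.89, ∠ = arctan(50/431) ≈ 6.62°
quadratic: (j50)² + 63·j50 + 2500 = 0 + j3150 → |·| ≈ 3150, ∠ ≈ 90.00°
∠H = 6.62° − 90.00° = -83.38°

-83.4°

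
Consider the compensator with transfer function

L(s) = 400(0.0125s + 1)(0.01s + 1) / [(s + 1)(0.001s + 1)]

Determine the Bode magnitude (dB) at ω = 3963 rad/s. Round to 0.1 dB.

33.7 dB

At ω = 3963 rad/s:
zero (1 + j3963·0.0125) = 1 + j49.5375 → |·| ≈ 49.548, ∠ ≈ 88.84°
zero (1 + j3963·0.01) = 1 + j39.63 → |·| ≈ 39.643, ∠ ≈ 88.55°
pole (1 + j3963·1) = 1 + j3963 → |·| ≈ 3963, ∠ ≈ 89.99°
pole (1 + j3963·0.001) = 1 + j3.963 → |·| ≈ 4.0872, ∠ ≈ 75.84°
|L| = 400 · 49.548 · 39.643 / (3963 · 4.0872) ≈ 48.507
Gain = 20 log₁₀(48.507) ≈ 33.72 dB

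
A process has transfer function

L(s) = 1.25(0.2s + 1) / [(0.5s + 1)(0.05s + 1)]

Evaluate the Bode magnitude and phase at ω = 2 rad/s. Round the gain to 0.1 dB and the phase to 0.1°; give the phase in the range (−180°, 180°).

At ω = 2 rad/s:
zero (1 + j2·0.2) = 1 + j0.4 → |·| ≈ 1.077, ∠ ≈ 21.80°
pole (1 + j2·0.5) = 1 + j1 → |·| ≈ 1.4142, ∠ ≈ 45.00°
pole (1 + j2·0.05) = 1 + j0.1 → |·| ≈ 1.005, ∠ ≈ 5.71°
|L| = 1.25 · 1.077 / (1.4142 · 1.005) ≈ 0.94722
Gain = 20 log₁₀(0.94722) ≈ -0.47 dB
∠L = (21.80°) − (45.00° + 5.71°) = -28.91°

-0.5 dB, -28.9°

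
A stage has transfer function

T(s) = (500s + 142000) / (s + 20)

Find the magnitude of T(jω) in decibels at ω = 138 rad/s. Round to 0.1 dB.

61.1 dB

Substitute s = j138:
Numerator: 500(j138) + 142000 = 142000 + j69000
Denominator: (j138) + 20 = 20 + j138
|N| = √(142000² + 69000²) ≈ 1.5788e+05, ∠N ≈ 25.92°
|D| = √(20² + 138²) ≈ 139.44, ∠D ≈ 81.75°
|T| = 1.5788e+05 / 139.44 ≈ 1132.2
Gain = 20 log₁₀(1132.2) ≈ 61.08 dB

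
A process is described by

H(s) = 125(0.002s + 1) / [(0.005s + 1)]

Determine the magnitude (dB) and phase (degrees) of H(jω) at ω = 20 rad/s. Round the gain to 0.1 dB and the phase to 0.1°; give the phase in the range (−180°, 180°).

41.9 dB, -3.4°

At ω = 20 rad/s:
zero (1 + j20·0.002) = 1 + j0.04 → |·| ≈ 1.0008, ∠ ≈ 2.29°
pole (1 + j20·0.005) = 1 + j0.1 → |·| ≈ 1.005, ∠ ≈ 5.71°
|H| = 125 · 1.0008 / (1.005) ≈ 124.48
Gain = 20 log₁₀(124.48) ≈ 41.90 dB
∠H = (2.29°) − (5.71°) = -3.42°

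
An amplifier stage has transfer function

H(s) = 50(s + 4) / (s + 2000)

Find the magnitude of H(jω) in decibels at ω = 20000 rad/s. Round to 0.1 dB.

At s = jω = j20000:
zero (s+4): 4 + j20000 → |·| = √(4²+20000²) = √400000016 ≈ 20000, ∠ = arctan(20000/4) ≈ 89.99°
pole (s+2000): 2000 + j20000 → |·| = √(2000²+20000²) = √404000000 ≈ 20100, ∠ = arctan(20000/2000) ≈ 84.29°
|H| = 50 · 20000 / 20100 ≈ 49.751
Gain = 20 log₁₀(49.751) ≈ 33.94 dB

33.9 dB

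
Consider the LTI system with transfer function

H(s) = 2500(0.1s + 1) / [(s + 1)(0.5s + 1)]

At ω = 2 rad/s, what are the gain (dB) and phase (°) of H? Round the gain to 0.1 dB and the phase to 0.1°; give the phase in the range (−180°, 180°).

58.1 dB, -97.1°

At ω = 2 rad/s:
zero (1 + j2·0.1) = 1 + j0.2 → |·| ≈ 1.0198, ∠ ≈ 11.31°
pole (1 + j2·1) = 1 + j2 → |·| ≈ 2.2361, ∠ ≈ 63.43°
pole (1 + j2·0.5) = 1 + j1 → |·| ≈ 1.4142, ∠ ≈ 45.00°
|H| = 2500 · 1.0198 / (2.2361 · 1.4142) ≈ 806.22
Gain = 20 log₁₀(806.22) ≈ 58.13 dB
∠H = (11.31°) − (63.43° + 45.00°) = -97.12°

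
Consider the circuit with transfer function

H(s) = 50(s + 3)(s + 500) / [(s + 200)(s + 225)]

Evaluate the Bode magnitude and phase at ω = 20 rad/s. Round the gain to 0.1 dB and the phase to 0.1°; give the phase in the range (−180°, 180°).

20.9 dB, 73.0°

At s = jω = j20:
zero (s+3): 3 + j20 → |·| = √(3²+20²) = √409 ≈ 20.224, ∠ = arctan(20/3) ≈ 81.47°
zero (s+500): 500 + j20 → |·| = √(500²+20²) = √250400 ≈ 500.4, ∠ = arctan(20/500) ≈ 2.29°
pole (s+200): 200 + j20 → |·| = √(200²+20²) = √40400 ≈ 201, ∠ = arctan(20/200) ≈ 5.71°
pole (s+225): 225 + j20 → |·| = √(225²+20²) = √51025 ≈ 225.89, ∠ = arctan(20/225) ≈ 5.08°
|H| = 50 · 10120 / 45404 ≈ 11.144
Gain = 20 log₁₀(11.144) ≈ 20.94 dB
∠H = 83.76° − 10.79° = 72.97°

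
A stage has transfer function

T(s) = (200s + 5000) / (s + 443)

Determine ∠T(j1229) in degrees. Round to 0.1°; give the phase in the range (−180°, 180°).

Substitute s = j1229:
Numerator: 200(j1229) + 5000 = 5000 + j245800
Denominator: (j1229) + 443 = 443 + j1229
|N| = √(5000² + 245800²) ≈ 2.4585e+05, ∠N ≈ 88.83°
|D| = √(443² + 1229²) ≈ 1306.4, ∠D ≈ 70.18°
∠T = 88.83° − 70.18° = 18.65°

18.7°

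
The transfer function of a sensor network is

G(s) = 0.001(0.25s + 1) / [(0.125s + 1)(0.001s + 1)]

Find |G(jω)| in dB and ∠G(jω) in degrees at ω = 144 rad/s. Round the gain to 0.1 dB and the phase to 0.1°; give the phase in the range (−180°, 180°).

At ω = 144 rad/s:
zero (1 + j144·0.25) = 1 + j36 → |·| ≈ 36.014, ∠ ≈ 88.41°
pole (1 + j144·0.125) = 1 + j18 → |·| ≈ 18.028, ∠ ≈ 86.82°
pole (1 + j144·0.001) = 1 + j0.144 → |·| ≈ 1.0103, ∠ ≈ 8.19°
|G| = 0.001 · 36.014 / (18.028 · 1.0103) ≈ 0.0019773
Gain = 20 log₁₀(0.0019773) ≈ -54.08 dB
∠G = (88.41°) − (86.82° + 8.19°) = -6.60°

-54.1 dB, -6.6°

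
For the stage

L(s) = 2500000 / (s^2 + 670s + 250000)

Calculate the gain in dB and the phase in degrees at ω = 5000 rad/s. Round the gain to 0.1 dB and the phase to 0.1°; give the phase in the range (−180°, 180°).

-20.0 dB, -172.3°

At s = jω = j5000:
quadratic: (j5000)² + 670·j5000 + 250000 = -24750000 + j3350000 → |·| ≈ 2.4976e+07, ∠ ≈ 172.29°
|L| = 2500000 / 2.4976e+07 ≈ 0.1001
Gain = 20 log₁₀(0.1001) ≈ -19.99 dB
∠L = 0.00° − 172.29° = -172.29°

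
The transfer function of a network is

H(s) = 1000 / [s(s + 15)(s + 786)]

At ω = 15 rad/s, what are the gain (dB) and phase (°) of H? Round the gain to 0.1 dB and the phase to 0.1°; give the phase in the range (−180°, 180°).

At s = jω = j15:
pole (s+15): 15 + j15 → |·| = √(15²+15²) = √450 ≈ 21.213, ∠ = arctan(15/15) ≈ 45.00°
pole (s+786): 786 + j15 → |·| = √(786²+15²) = √618021 ≈ 786.14, ∠ = arctan(15/786) ≈ 1.09°
pole at origin: |s| = 15, ∠ = 90.00° (in denominator)
|H| = 1000 / 2.5015e+05 ≈ 0.0039976
Gain = 20 log₁₀(0.0039976) ≈ -47.96 dB
∠H = 0.00° − 136.09° = -136.09°

-48.0 dB, -136.1°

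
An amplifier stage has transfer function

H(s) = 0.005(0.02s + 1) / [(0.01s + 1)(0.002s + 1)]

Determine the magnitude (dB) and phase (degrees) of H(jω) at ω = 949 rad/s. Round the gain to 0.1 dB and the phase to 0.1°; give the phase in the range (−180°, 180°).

-46.7 dB, -59.2°

At ω = 949 rad/s:
zero (1 + j949·0.02) = 1 + j18.98 → |·| ≈ 19.006, ∠ ≈ 86.98°
pole (1 + j949·0.01) = 1 + j9.49 → |·| ≈ 9.5425, ∠ ≈ 83.98°
pole (1 + j949·0.002) = 1 + j1.898 → |·| ≈ 2.1453, ∠ ≈ 62.22°
|H| = 0.005 · 19.006 / (9.5425 · 2.1453) ≈ 0.0046421
Gain = 20 log₁₀(0.0046421) ≈ -46.67 dB
∠H = (86.98°) − (83.98° + 62.22°) = -59.22°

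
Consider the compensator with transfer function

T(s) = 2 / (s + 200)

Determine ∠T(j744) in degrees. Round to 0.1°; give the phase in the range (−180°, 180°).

Substitute s = j744:
Numerator: 2 = 2 + j0
Denominator: (j744) + 200 = 200 + j744
|N| = √(2² + 0²) ≈ 2, ∠N ≈ 0.00°
|D| = √(200² + 744²) ≈ 770.41, ∠D ≈ 74.95°
∠T = 0.00° − 74.95° = -74.95°

-75.0°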